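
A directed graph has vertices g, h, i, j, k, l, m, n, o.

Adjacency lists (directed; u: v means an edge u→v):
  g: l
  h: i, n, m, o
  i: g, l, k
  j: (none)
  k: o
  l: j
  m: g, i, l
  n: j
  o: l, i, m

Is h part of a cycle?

h lies on a cycle iff there is a path from h back to itself.
Exploring from h, it never reaches itself; equivalently, its strongly connected component is a singleton.

No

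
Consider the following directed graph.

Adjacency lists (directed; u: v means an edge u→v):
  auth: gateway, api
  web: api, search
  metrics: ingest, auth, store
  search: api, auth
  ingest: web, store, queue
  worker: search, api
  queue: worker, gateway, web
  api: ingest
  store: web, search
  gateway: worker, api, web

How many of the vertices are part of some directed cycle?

A vertex is on a directed cycle iff it belongs to a strongly connected component of size ≥ 2 (or has a self-loop).
The vertices on cycles are {api, web, auth, queue, store, ingest, search, worker, gateway} — 9 in total.

9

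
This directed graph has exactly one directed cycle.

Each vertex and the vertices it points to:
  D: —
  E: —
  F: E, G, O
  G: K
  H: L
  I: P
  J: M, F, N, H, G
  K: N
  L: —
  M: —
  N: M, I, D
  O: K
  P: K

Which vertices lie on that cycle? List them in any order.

I, K, N, P

DFS with gray/black marking from N:
N gray
  M gray
  M black
  I gray
    P gray
      K gray
        K→N: N is gray → back edge
Back edge closes the cycle N → I → P → K → N; its vertices are {I, K, N, P}.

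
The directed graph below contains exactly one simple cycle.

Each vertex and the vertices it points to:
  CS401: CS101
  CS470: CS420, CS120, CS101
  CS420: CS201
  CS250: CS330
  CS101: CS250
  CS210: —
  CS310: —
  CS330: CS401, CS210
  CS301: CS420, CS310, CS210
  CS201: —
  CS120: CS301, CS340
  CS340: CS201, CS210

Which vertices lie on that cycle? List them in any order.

CS101, CS250, CS330, CS401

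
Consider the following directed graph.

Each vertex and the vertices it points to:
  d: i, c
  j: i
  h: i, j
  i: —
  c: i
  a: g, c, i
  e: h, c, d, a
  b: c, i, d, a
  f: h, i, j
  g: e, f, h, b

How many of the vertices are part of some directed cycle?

4

A vertex is on a directed cycle iff it belongs to a strongly connected component of size ≥ 2 (or has a self-loop).
The vertices on cycles are {a, b, e, g} — 4 in total.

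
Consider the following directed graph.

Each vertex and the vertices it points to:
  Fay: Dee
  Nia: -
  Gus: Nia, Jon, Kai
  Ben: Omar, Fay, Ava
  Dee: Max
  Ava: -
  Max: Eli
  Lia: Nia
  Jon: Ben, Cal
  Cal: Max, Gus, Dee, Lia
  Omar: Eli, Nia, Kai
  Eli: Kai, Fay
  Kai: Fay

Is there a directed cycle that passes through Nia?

No

Nia lies on a cycle iff there is a path from Nia back to itself.
Exploring from Nia, it never reaches itself; equivalently, its strongly connected component is a singleton.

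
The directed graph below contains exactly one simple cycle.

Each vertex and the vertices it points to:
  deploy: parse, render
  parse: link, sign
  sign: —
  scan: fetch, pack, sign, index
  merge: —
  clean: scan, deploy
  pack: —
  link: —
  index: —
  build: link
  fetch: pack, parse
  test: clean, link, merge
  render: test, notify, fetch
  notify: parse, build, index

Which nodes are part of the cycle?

DFS with gray/black marking from render:
render gray
  test gray
    clean gray
      scan gray
        fetch gray
          pack gray
          pack black
          parse gray
            link gray
            link black
            sign gray
            sign black
          parse black
        fetch black
        scan→pack: pack black — skip
        scan→sign: sign black — skip
        index gray
        index black
      scan black
      deploy gray
        deploy→parse: parse black — skip
        deploy→render: render is gray → back edge
Back edge closes the cycle render → test → clean → deploy → render; its vertices are {test, clean, deploy, render}.

test, clean, deploy, render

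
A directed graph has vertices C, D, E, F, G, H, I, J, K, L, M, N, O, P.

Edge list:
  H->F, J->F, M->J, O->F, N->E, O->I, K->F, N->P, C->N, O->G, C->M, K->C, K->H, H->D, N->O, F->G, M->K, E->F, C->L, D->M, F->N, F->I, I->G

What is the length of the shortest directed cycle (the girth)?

For each vertex v, BFS finds the shortest path from v back to v.
The shortest such closed walk is C → M → K → C, length 3.

3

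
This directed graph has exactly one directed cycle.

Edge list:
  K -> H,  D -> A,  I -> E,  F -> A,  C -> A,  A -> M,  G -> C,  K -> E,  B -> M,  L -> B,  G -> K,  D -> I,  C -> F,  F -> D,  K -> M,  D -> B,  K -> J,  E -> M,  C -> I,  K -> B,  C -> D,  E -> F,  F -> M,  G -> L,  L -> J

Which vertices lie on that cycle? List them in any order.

DFS with gray/black marking from F:
F gray
  D gray
    B gray
      M gray
      M black
    B black
    I gray
      E gray
        E→F: F is gray → back edge
Back edge closes the cycle F → D → I → E → F; its vertices are {D, E, F, I}.

D, E, F, I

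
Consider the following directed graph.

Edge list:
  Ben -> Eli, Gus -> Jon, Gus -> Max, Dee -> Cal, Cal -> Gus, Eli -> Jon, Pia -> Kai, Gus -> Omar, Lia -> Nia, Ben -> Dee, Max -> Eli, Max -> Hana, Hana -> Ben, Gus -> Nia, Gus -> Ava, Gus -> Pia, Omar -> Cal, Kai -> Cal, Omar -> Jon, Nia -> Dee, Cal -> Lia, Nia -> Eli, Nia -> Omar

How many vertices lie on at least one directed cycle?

A vertex is on a directed cycle iff it belongs to a strongly connected component of size ≥ 2 (or has a self-loop).
The vertices on cycles are {Ben, Cal, Dee, Gus, Kai, Lia, Max, Nia, Pia, Hana, Omar} — 11 in total.

11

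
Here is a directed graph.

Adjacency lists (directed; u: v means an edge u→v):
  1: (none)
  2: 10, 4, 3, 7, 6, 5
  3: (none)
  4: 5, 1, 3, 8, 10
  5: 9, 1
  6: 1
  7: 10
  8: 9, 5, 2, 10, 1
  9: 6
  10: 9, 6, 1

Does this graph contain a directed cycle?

Yes

DFS with white/gray/black marking, starting from 9:
9 gray
  6 gray
    1 gray
    1 black
  6 black
9 black
2 gray
  10 gray
    10→9: 9 black — skip
    10→6: 6 black — skip
    10→1: 1 black — skip
  10 black
  4 gray
    5 gray
      5→9: 9 black — skip
      5→1: 1 black — skip
    5 black
    4→1: 1 black — skip
    3 gray
    3 black
    8 gray
      8→9: 9 black — skip
      8→5: 5 black — skip
      8→2: 2 is gray → back edge
Back edge found, so a cycle exists: 2 → 4 → 8 → 2.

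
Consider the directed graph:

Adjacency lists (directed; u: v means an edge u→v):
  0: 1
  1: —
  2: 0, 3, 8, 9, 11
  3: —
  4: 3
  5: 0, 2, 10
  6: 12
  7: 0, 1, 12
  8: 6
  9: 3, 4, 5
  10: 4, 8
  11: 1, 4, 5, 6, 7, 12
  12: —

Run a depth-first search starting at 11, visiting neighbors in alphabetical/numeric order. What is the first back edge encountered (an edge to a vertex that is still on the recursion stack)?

DFS from 11 (visiting neighbors in alphabetical/numeric order); mark gray on enter, black on exit:
11 gray
  1 gray
  1 black
  4 gray
    3 gray
    3 black
  4 black
  5 gray
    0 gray
      0→1: 1 black — skip
    0 black
    2 gray
      2→0: 0 black — skip
      2→3: 3 black — skip
      8 gray
        6 gray
          12 gray
          12 black
        6 black
      8 black
      9 gray
        9→3: 3 black — skip
        9→4: 4 black — skip
        9→5: 5 is gray → back edge
First back edge: 9 → 5.

9->5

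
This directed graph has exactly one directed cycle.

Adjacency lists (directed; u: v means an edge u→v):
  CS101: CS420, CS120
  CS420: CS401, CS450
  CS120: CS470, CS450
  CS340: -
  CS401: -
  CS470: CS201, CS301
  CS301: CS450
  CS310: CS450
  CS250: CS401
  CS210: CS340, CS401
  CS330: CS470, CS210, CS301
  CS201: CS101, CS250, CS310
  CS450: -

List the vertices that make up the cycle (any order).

CS101, CS120, CS201, CS470

DFS with gray/black marking from CS470:
CS470 gray
  CS201 gray
    CS101 gray
      CS420 gray
        CS401 gray
        CS401 black
        CS450 gray
        CS450 black
      CS420 black
      CS120 gray
        CS120→CS470: CS470 is gray → back edge
Back edge closes the cycle CS470 → CS201 → CS101 → CS120 → CS470; its vertices are {CS101, CS120, CS201, CS470}.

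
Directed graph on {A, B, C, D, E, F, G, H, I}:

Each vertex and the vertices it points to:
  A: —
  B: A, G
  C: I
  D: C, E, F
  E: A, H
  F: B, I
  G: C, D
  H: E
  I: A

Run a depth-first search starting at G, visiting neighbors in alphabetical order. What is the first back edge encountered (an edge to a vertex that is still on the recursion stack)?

H→E

DFS from G (visiting neighbors in alphabetical order); mark gray on enter, black on exit:
G gray
  C gray
    I gray
      A gray
      A black
    I black
  C black
  D gray
    D→C: C black — skip
    E gray
      E→A: A black — skip
      H gray
        H→E: E is gray → back edge
First back edge: H → E.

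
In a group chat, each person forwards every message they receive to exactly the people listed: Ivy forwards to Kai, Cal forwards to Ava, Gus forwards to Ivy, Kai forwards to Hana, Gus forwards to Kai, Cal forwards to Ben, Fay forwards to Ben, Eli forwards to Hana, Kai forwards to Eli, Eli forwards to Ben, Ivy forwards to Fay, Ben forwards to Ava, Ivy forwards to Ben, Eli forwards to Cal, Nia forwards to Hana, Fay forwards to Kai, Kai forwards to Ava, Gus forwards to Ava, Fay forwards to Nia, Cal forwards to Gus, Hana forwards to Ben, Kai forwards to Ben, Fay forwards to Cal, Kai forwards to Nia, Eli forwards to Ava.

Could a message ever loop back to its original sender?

DFS with white/gray/black marking, starting from Eli:
Eli gray
  Hana gray
    Ben gray
      Ava gray
      Ava black
    Ben black
  Hana black
  Eli→Ben: Ben black — skip
  Cal gray
    Gus gray
      Gus→Ava: Ava black — skip
      Kai gray
        Nia gray
          Nia→Hana: Hana black — skip
        Nia black
        Kai→Eli: Eli is gray → back edge
Back edge found, so a cycle exists: Eli → Cal → Gus → Kai → Eli.

Yes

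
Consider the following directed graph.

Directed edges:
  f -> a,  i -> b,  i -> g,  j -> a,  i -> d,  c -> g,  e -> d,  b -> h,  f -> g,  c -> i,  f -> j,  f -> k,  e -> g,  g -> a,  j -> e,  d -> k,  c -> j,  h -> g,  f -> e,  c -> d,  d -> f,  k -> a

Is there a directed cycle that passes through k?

k lies on a cycle iff there is a path from k back to itself.
Exploring from k, it never reaches itself; equivalently, its strongly connected component is a singleton.

No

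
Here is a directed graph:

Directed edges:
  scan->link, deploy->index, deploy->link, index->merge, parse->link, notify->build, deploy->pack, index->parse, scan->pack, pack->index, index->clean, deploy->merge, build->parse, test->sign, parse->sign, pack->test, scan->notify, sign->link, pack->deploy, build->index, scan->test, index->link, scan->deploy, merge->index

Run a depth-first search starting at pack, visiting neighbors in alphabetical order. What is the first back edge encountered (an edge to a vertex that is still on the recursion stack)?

merge→index

DFS from pack (visiting neighbors in alphabetical order); mark gray on enter, black on exit:
pack gray
  deploy gray
    index gray
      clean gray
      clean black
      link gray
      link black
      merge gray
        merge→index: index is gray → back edge
First back edge: merge → index.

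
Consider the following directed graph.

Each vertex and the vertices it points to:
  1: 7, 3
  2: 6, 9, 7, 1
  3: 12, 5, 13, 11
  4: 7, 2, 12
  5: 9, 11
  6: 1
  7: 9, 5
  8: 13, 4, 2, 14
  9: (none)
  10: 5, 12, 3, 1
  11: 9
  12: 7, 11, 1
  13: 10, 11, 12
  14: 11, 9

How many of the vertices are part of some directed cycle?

5

A vertex is on a directed cycle iff it belongs to a strongly connected component of size ≥ 2 (or has a self-loop).
The vertices on cycles are {1, 3, 10, 12, 13} — 5 in total.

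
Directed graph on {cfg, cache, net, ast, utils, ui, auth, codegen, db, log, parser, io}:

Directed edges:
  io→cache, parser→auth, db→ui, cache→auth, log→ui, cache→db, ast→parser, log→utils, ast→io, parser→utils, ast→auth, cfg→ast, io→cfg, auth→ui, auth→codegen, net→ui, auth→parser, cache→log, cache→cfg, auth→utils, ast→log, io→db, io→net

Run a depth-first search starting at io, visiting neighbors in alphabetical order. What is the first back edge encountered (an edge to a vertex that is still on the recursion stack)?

parser→auth

DFS from io (visiting neighbors in alphabetical order); mark gray on enter, black on exit:
io gray
  cache gray
    auth gray
      codegen gray
      codegen black
      parser gray
        parser→auth: auth is gray → back edge
First back edge: parser → auth.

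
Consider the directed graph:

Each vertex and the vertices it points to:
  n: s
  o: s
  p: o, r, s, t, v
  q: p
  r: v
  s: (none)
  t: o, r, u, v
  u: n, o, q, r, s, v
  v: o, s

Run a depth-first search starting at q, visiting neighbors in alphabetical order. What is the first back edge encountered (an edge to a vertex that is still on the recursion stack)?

u->q

DFS from q (visiting neighbors in alphabetical order); mark gray on enter, black on exit:
q gray
  p gray
    o gray
      s gray
      s black
    o black
    r gray
      v gray
        v→o: o black — skip
        v→s: s black — skip
      v black
    r black
    p→s: s black — skip
    t gray
      t→o: o black — skip
      t→r: r black — skip
      u gray
        n gray
          n→s: s black — skip
        n black
        u→o: o black — skip
        u→q: q is gray → back edge
First back edge: u → q.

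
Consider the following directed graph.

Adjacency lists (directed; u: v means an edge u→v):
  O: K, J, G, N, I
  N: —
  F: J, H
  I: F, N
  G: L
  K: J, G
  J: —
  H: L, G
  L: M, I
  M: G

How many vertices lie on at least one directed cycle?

6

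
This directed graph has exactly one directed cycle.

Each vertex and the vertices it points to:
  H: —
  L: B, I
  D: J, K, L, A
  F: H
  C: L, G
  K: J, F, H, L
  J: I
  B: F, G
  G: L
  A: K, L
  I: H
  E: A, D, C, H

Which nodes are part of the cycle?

DFS with gray/black marking from G:
G gray
  L gray
    B gray
      F gray
        H gray
        H black
      F black
      B→G: G is gray → back edge
Back edge closes the cycle G → L → B → G; its vertices are {B, G, L}.

B, G, L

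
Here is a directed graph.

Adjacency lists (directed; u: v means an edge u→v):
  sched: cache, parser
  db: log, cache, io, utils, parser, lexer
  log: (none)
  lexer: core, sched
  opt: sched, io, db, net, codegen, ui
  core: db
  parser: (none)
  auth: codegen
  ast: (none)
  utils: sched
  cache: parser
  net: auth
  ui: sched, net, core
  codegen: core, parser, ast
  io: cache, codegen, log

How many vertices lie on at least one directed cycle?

A vertex is on a directed cycle iff it belongs to a strongly connected component of size ≥ 2 (or has a self-loop).
The vertices on cycles are {db, io, core, lexer, codegen} — 5 in total.

5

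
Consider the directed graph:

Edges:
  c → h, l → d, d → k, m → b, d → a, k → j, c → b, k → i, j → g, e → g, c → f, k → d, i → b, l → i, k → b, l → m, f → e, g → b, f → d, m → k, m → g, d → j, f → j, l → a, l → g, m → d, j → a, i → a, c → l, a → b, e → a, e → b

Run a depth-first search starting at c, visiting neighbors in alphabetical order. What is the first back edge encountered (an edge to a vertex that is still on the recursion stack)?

k->d

DFS from c (visiting neighbors in alphabetical order); mark gray on enter, black on exit:
c gray
  b gray
  b black
  f gray
    d gray
      a gray
        a→b: b black — skip
      a black
      j gray
        j→a: a black — skip
        g gray
          g→b: b black — skip
        g black
      j black
      k gray
        k→b: b black — skip
        k→d: d is gray → back edge
First back edge: k → d.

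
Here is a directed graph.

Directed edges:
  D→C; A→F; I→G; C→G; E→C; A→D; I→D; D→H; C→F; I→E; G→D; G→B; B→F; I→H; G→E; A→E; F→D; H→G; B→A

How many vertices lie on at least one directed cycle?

8

A vertex is on a directed cycle iff it belongs to a strongly connected component of size ≥ 2 (or has a self-loop).
The vertices on cycles are {A, B, C, D, E, F, G, H} — 8 in total.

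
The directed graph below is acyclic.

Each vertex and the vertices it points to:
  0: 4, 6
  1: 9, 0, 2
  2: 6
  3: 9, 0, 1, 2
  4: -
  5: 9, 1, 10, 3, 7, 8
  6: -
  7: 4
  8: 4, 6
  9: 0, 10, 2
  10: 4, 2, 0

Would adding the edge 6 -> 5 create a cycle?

Yes

Adding 6→5 creates a cycle iff 5 can already reach 6.
Path from 5: 5 → 8 → 6.
So 5 → … → 6 → 5 is a cycle.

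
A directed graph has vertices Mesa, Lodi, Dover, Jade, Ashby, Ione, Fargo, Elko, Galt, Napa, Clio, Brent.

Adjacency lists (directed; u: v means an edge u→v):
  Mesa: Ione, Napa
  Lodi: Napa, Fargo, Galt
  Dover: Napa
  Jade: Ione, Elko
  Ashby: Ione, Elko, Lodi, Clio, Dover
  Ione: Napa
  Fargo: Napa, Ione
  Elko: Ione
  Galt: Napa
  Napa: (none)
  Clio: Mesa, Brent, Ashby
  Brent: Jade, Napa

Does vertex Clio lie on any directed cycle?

Clio is on a cycle iff Clio can reach itself via ≥1 edge.
Clio → Ashby → Clio — yes.

Yes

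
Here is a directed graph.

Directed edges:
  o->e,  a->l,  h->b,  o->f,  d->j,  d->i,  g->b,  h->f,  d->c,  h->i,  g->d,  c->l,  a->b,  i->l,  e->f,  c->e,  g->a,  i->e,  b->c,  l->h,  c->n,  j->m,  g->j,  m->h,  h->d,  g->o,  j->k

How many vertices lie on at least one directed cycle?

8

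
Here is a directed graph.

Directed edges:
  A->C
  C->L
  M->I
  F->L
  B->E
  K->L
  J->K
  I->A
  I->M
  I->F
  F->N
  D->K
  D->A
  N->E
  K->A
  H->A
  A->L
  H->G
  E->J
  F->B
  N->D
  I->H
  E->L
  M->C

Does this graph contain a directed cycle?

Yes

DFS with white/gray/black marking, starting from J:
J gray
  K gray
    A gray
      L gray
      L black
      C gray
        C→L: L black — skip
      C black
    A black
    K→L: L black — skip
  K black
J black
B gray
  E gray
    E→J: J black — skip
    E→L: L black — skip
  E black
B black
D gray
  D→A: A black — skip
  D→K: K black — skip
D black
F gray
  F→L: L black — skip
  F→B: B black — skip
  N gray
    N→E: E black — skip
    N→D: D black — skip
  N black
F black
G gray
G black
H gray
  H→G: G black — skip
  H→A: A black — skip
H black
I gray
  M gray
    M→I: I is gray → back edge
Back edge found, so a cycle exists: I → M → I.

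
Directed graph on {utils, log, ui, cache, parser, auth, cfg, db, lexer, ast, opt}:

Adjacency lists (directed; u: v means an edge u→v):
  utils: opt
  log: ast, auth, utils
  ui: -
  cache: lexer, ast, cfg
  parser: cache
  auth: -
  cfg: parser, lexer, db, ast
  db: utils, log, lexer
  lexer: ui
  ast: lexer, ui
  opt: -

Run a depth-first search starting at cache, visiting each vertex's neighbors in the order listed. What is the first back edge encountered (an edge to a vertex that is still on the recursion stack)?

DFS from cache (visiting each vertex's neighbors in the order listed); mark gray on enter, black on exit:
cache gray
  lexer gray
    ui gray
    ui black
  lexer black
  ast gray
    ast→lexer: lexer black — skip
    ast→ui: ui black — skip
  ast black
  cfg gray
    parser gray
      parser→cache: cache is gray → back edge
First back edge: parser → cache.

parser→cache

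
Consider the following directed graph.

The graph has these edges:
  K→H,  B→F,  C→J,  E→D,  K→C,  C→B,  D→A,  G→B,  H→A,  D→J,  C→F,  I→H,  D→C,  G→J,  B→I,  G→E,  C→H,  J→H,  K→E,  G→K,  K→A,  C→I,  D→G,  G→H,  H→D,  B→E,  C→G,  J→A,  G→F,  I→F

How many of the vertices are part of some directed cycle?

A vertex is on a directed cycle iff it belongs to a strongly connected component of size ≥ 2 (or has a self-loop).
The vertices on cycles are {B, C, D, E, G, H, I, J, K} — 9 in total.

9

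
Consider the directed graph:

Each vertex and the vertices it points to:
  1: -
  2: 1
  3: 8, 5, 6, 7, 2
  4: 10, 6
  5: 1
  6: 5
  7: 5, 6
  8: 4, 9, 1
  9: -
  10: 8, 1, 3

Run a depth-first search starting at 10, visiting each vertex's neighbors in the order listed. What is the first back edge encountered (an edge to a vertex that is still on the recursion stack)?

DFS from 10 (visiting each vertex's neighbors in the order listed); mark gray on enter, black on exit:
10 gray
  8 gray
    4 gray
      4→10: 10 is gray → back edge
First back edge: 4 → 10.

4→10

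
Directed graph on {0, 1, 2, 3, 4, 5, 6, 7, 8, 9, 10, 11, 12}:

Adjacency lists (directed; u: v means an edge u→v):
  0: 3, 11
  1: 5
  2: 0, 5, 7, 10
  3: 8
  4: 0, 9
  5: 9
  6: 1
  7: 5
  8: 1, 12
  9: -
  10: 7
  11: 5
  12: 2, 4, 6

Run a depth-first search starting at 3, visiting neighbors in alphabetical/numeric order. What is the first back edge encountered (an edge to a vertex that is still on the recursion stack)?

0->3

DFS from 3 (visiting neighbors in alphabetical/numeric order); mark gray on enter, black on exit:
3 gray
  8 gray
    1 gray
      5 gray
        9 gray
        9 black
      5 black
    1 black
    12 gray
      2 gray
        0 gray
          0→3: 3 is gray → back edge
First back edge: 0 → 3.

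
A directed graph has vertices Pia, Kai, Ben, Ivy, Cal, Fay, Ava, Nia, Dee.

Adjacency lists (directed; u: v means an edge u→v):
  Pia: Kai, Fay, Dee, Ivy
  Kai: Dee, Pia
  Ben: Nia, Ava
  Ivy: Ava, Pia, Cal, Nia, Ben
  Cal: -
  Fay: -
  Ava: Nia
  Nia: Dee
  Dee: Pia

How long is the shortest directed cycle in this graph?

For each vertex v, BFS finds the shortest path from v back to v.
The shortest such closed walk is Pia → Ivy → Pia, length 2.

2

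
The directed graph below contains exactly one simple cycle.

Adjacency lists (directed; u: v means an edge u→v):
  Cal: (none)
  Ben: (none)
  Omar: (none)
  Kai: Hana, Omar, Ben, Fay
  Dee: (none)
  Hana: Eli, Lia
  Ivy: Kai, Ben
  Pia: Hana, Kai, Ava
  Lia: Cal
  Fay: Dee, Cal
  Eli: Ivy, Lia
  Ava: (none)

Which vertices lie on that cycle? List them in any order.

Eli, Ivy, Kai, Hana

DFS with gray/black marking from Kai:
Kai gray
  Hana gray
    Eli gray
      Ivy gray
        Ivy→Kai: Kai is gray → back edge
Back edge closes the cycle Kai → Hana → Eli → Ivy → Kai; its vertices are {Eli, Ivy, Kai, Hana}.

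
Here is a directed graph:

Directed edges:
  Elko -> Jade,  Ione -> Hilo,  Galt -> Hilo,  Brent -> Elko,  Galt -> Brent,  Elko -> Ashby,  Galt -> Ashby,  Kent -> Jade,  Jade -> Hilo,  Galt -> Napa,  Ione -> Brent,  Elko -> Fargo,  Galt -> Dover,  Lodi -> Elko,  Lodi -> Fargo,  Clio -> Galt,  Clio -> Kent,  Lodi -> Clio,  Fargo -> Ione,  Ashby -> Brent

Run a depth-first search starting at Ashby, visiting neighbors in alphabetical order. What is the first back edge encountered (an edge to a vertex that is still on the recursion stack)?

Elko->Ashby

DFS from Ashby (visiting neighbors in alphabetical order); mark gray on enter, black on exit:
Ashby gray
  Brent gray
    Elko gray
      Elko→Ashby: Ashby is gray → back edge
First back edge: Elko → Ashby.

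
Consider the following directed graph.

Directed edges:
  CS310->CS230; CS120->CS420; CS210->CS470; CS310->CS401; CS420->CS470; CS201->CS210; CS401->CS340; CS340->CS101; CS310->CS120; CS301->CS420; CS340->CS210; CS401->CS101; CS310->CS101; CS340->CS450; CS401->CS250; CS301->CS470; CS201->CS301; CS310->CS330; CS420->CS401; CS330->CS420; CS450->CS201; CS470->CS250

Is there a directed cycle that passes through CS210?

No

CS210 lies on a cycle iff there is a path from CS210 back to itself.
Exploring from CS210, it never reaches itself; equivalently, its strongly connected component is a singleton.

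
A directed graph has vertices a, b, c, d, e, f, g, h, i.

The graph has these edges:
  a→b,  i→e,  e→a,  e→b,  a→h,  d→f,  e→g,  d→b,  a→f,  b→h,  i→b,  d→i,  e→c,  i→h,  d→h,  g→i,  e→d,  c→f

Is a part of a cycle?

a lies on a cycle iff there is a path from a back to itself.
Exploring from a, it never reaches itself; equivalently, its strongly connected component is a singleton.

No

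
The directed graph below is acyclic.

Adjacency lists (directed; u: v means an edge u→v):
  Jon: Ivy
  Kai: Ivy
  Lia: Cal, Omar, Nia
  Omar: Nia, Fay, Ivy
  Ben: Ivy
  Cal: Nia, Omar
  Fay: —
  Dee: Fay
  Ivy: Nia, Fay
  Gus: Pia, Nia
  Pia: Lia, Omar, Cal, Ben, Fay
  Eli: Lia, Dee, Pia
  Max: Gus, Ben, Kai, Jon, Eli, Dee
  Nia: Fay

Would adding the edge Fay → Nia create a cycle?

Adding Fay→Nia creates a cycle iff Nia can already reach Fay.
Path from Nia: Nia → Fay.
So Nia → … → Fay → Nia is a cycle.

Yes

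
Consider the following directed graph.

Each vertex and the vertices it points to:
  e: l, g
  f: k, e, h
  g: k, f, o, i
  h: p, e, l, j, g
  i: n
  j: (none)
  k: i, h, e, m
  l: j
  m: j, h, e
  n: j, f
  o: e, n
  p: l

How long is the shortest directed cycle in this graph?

For each vertex v, BFS finds the shortest path from v back to v.
The shortest such closed walk is g → o → e → g, length 3.

3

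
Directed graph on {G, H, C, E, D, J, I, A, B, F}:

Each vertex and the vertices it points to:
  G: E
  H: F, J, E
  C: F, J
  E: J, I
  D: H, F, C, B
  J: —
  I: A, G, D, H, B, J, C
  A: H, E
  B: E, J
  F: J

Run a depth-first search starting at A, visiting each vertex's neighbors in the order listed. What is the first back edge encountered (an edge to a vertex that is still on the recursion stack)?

I->A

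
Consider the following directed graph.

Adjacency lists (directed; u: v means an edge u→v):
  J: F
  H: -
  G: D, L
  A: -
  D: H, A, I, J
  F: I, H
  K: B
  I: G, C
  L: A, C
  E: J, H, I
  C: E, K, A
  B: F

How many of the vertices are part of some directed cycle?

A vertex is on a directed cycle iff it belongs to a strongly connected component of size ≥ 2 (or has a self-loop).
The vertices on cycles are {B, C, D, E, F, G, I, J, K, L} — 10 in total.

10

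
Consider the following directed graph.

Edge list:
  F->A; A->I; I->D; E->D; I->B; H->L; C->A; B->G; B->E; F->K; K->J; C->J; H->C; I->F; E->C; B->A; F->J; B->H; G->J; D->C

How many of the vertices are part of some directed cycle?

8

A vertex is on a directed cycle iff it belongs to a strongly connected component of size ≥ 2 (or has a self-loop).
The vertices on cycles are {A, B, C, D, E, F, H, I} — 8 in total.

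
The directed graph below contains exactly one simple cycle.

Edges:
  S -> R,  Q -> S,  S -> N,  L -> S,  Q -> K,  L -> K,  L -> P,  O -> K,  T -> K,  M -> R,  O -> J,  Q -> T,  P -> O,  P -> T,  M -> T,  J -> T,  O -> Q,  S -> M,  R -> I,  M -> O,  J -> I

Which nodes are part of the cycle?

DFS with gray/black marking from S:
S gray
  R gray
    I gray
    I black
  R black
  N gray
  N black
  M gray
    O gray
      Q gray
        Q→S: S is gray → back edge
Back edge closes the cycle S → M → O → Q → S; its vertices are {M, O, Q, S}.

M, O, Q, S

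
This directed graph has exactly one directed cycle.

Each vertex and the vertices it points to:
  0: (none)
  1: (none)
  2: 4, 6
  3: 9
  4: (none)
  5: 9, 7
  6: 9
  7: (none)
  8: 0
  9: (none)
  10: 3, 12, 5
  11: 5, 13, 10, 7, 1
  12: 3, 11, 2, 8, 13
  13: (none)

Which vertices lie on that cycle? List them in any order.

10, 11, 12

DFS with gray/black marking from 11:
11 gray
  5 gray
    9 gray
    9 black
    7 gray
    7 black
  5 black
  13 gray
  13 black
  10 gray
    3 gray
      3→9: 9 black — skip
    3 black
    12 gray
      12→3: 3 black — skip
      12→11: 11 is gray → back edge
Back edge closes the cycle 11 → 10 → 12 → 11; its vertices are {10, 11, 12}.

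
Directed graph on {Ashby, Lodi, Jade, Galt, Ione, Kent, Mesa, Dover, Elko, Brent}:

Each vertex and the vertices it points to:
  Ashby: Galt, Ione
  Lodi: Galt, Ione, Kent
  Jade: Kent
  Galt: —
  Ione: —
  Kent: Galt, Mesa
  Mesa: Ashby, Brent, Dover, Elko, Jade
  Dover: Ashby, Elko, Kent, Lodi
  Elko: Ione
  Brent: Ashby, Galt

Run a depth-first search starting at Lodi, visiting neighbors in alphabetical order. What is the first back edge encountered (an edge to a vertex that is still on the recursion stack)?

DFS from Lodi (visiting neighbors in alphabetical order); mark gray on enter, black on exit:
Lodi gray
  Galt gray
  Galt black
  Ione gray
  Ione black
  Kent gray
    Kent→Galt: Galt black — skip
    Mesa gray
      Ashby gray
        Ashby→Galt: Galt black — skip
        Ashby→Ione: Ione black — skip
      Ashby black
      Brent gray
        Brent→Ashby: Ashby black — skip
        Brent→Galt: Galt black — skip
      Brent black
      Dover gray
        Dover→Ashby: Ashby black — skip
        Elko gray
          Elko→Ione: Ione black — skip
        Elko black
        Dover→Kent: Kent is gray → back edge
First back edge: Dover → Kent.

Dover→Kent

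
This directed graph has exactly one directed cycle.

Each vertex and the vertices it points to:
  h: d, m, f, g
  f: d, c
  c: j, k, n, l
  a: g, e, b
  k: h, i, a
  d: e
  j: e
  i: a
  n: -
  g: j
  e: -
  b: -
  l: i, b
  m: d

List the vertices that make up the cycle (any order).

DFS with gray/black marking from c:
c gray
  j gray
    e gray
    e black
  j black
  k gray
    h gray
      d gray
        d→e: e black — skip
      d black
      m gray
        m→d: d black — skip
      m black
      f gray
        f→d: d black — skip
        f→c: c is gray → back edge
Back edge closes the cycle c → k → h → f → c; its vertices are {c, f, h, k}.

c, f, h, k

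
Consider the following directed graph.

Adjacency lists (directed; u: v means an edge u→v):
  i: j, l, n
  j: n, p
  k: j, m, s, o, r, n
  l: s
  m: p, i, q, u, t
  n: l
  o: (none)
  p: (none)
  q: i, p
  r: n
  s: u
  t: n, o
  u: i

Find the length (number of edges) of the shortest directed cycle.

For each vertex v, BFS finds the shortest path from v back to v.
The shortest such closed walk is s → u → i → l → s, length 4.

4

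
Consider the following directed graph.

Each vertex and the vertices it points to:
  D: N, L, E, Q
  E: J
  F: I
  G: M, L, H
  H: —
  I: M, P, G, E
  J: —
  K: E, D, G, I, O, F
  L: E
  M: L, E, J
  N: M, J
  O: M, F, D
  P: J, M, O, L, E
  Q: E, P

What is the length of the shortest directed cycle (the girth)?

4

For each vertex v, BFS finds the shortest path from v back to v.
The shortest such closed walk is O → F → I → P → O, length 4.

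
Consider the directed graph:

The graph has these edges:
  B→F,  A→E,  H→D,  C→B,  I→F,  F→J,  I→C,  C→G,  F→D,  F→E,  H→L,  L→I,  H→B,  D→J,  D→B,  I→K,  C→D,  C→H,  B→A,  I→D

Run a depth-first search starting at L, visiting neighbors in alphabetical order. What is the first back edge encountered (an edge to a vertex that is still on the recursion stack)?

DFS from L (visiting neighbors in alphabetical order); mark gray on enter, black on exit:
L gray
  I gray
    C gray
      B gray
        A gray
          E gray
          E black
        A black
        F gray
          D gray
            D→B: B is gray → back edge
First back edge: D → B.

D→B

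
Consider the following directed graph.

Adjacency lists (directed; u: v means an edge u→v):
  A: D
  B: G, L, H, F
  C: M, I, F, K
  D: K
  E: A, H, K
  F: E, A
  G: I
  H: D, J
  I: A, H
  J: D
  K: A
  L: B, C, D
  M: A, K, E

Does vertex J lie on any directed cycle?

No

J lies on a cycle iff there is a path from J back to itself.
Exploring from J, it never reaches itself; equivalently, its strongly connected component is a singleton.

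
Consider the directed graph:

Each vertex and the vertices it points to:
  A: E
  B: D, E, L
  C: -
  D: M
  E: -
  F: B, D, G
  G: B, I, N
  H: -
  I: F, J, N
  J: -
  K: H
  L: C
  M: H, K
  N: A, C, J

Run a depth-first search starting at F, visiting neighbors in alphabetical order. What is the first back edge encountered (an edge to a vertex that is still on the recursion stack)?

DFS from F (visiting neighbors in alphabetical order); mark gray on enter, black on exit:
F gray
  B gray
    D gray
      M gray
        H gray
        H black
        K gray
          K→H: H black — skip
        K black
      M black
    D black
    E gray
    E black
    L gray
      C gray
      C black
    L black
  B black
  F→D: D black — skip
  G gray
    G→B: B black — skip
    I gray
      I→F: F is gray → back edge
First back edge: I → F.

I->F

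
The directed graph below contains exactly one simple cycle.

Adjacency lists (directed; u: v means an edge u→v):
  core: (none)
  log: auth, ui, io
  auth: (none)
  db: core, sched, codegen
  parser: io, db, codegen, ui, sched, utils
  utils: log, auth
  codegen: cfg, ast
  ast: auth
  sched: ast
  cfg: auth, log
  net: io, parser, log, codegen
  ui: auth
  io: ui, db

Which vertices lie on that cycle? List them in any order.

db, io, cfg, log, codegen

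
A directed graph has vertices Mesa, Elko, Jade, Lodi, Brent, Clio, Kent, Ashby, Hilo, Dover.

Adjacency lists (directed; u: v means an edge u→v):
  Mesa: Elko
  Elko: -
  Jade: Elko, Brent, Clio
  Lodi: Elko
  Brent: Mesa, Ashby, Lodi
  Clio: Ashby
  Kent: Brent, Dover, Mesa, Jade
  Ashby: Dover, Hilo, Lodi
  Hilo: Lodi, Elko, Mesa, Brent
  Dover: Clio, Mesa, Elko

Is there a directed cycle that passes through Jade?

Jade lies on a cycle iff there is a path from Jade back to itself.
Exploring from Jade, it never reaches itself; equivalently, its strongly connected component is a singleton.

No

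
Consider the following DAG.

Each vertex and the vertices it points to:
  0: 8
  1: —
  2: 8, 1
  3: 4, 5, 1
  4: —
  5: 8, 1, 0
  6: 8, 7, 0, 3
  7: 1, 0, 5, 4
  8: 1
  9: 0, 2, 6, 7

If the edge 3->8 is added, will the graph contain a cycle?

No

Adding 3→8 creates a cycle iff 8 can already reach 3.
Explore from 8: no path reaches 3. The graph stays acyclic.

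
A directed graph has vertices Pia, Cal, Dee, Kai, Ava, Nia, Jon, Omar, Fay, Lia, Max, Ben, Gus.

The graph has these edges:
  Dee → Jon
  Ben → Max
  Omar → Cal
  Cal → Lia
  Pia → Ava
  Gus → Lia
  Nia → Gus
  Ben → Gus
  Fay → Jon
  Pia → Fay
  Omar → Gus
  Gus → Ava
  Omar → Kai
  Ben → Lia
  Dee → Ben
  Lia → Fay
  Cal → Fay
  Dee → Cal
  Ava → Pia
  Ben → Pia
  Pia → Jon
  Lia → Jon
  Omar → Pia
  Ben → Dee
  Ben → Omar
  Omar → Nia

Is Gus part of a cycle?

No

Gus lies on a cycle iff there is a path from Gus back to itself.
Exploring from Gus, it never reaches itself; equivalently, its strongly connected component is a singleton.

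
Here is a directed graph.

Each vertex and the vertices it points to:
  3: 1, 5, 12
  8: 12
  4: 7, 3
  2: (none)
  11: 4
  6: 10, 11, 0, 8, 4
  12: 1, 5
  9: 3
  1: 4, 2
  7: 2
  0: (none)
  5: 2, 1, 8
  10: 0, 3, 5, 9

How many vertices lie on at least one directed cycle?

6

A vertex is on a directed cycle iff it belongs to a strongly connected component of size ≥ 2 (or has a self-loop).
The vertices on cycles are {1, 3, 4, 5, 8, 12} — 6 in total.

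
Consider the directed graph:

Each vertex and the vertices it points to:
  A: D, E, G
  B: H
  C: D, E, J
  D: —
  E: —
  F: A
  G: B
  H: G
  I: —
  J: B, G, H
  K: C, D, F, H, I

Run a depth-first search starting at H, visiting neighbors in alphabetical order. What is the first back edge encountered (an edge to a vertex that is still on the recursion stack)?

B→H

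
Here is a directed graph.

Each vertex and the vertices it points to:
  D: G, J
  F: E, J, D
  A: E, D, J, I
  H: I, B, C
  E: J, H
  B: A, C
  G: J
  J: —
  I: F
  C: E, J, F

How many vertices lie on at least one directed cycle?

A vertex is on a directed cycle iff it belongs to a strongly connected component of size ≥ 2 (or has a self-loop).
The vertices on cycles are {A, B, C, E, F, H, I} — 7 in total.

7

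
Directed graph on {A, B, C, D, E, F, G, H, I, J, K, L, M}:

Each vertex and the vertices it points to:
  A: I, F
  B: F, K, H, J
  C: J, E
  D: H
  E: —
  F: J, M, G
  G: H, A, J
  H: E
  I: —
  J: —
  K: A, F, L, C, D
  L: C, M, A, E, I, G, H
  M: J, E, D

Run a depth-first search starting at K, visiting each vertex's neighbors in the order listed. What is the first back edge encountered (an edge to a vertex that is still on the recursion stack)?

G->A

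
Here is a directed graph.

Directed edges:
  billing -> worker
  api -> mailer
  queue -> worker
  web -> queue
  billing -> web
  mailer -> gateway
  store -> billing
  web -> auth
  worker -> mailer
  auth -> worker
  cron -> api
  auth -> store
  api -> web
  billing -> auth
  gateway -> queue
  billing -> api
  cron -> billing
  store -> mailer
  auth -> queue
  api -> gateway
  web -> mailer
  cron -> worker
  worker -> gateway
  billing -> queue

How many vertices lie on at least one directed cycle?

A vertex is on a directed cycle iff it belongs to a strongly connected component of size ≥ 2 (or has a self-loop).
The vertices on cycles are {api, web, auth, queue, store, mailer, worker, billing, gateway} — 9 in total.

9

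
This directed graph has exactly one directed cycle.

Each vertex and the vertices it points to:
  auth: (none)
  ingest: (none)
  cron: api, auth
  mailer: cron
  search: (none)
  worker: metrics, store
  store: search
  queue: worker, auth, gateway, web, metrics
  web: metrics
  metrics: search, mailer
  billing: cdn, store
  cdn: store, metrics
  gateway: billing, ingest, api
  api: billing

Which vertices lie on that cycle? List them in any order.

api, cdn, cron, mailer, billing, metrics

DFS with gray/black marking from billing:
billing gray
  cdn gray
    store gray
      search gray
      search black
    store black
    metrics gray
      metrics→search: search black — skip
      mailer gray
        cron gray
          api gray
            api→billing: billing is gray → back edge
Back edge closes the cycle billing → cdn → metrics → mailer → cron → api → billing; its vertices are {api, cdn, cron, mailer, billing, metrics}.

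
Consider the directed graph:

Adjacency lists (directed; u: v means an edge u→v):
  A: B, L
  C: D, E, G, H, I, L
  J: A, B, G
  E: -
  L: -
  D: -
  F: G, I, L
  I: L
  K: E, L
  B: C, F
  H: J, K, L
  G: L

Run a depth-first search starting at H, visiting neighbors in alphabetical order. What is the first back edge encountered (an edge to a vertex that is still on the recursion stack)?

DFS from H (visiting neighbors in alphabetical order); mark gray on enter, black on exit:
H gray
  J gray
    A gray
      B gray
        C gray
          D gray
          D black
          E gray
          E black
          G gray
            L gray
            L black
          G black
          C→H: H is gray → back edge
First back edge: C → H.

C->H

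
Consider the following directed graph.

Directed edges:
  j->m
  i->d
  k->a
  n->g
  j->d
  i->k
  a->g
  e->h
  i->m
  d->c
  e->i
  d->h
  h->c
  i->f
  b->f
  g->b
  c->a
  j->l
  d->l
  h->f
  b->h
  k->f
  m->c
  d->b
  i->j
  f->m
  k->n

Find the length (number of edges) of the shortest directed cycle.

For each vertex v, BFS finds the shortest path from v back to v.
The shortest such closed walk is a → g → b → h → c → a, length 5.

5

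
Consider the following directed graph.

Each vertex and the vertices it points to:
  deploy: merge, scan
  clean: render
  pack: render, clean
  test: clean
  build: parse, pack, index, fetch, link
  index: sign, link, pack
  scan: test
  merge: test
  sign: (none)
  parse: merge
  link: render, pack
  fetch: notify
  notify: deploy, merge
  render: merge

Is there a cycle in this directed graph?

DFS with white/gray/black marking, starting from build:
build gray
  parse gray
    merge gray
      test gray
        clean gray
          render gray
            render→merge: merge is gray → back edge
Back edge found, so a cycle exists: merge → test → clean → render → merge.

Yes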